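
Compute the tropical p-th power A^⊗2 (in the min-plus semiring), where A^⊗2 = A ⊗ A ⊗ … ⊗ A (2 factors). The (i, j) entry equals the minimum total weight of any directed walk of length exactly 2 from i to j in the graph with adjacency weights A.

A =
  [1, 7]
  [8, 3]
A^⊗2 =
  [2, 8]
  [9, 6]

Each entry (A^⊗2)_ij equals the minimum over all length-2 walks i = v_0 → v_1 → … → v_2 = j of Σ_t A[v_t][v_{t+1}]. For example, for (i, j) = (0, 1) we minimise over 2 possible intermediate vertex sequences; the minimum is 8, attained along the walk 0 → 0 → 1.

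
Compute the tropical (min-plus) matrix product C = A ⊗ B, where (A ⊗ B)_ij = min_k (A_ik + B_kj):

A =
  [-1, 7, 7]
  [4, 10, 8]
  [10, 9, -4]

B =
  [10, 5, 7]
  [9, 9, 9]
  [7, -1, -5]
A ⊗ B =
  [9, 4, 2]
  [14, 7, 3]
  [3, -5, -9]

Apply the min-plus product entry-by-entry:
  C[0][0] = min over k of (A[0][0] + B[0][0] = -1 + 10 = 9, A[0][1] + B[1][0] = 7 + 9 = 16, A[0][2] + B[2][0] = 7 + 7 = 14) = 9 (attained at k = 0)
  C[0][1] = min over k of (A[0][0] + B[0][1] = -1 + 5 = 4, A[0][1] + B[1][1] = 7 + 9 = 16, A[0][2] + B[2][1] = 7 + -1 = 6) = 4 (attained at k = 0)
  C[0][2] = min over k of (A[0][0] + B[0][2] = -1 + 7 = 6, A[0][1] + B[1][2] = 7 + 9 = 16, A[0][2] + B[2][2] = 7 + -5 = 2) = 2 (attained at k = 2)
  C[1][0] = min over k of (A[1][0] + B[0][0] = 4 + 10 = 14, A[1][1] + B[1][0] = 10 + 9 = 19, A[1][2] + B[2][0] = 8 + 7 = 15) = 14 (attained at k = 0)
  C[1][1] = min over k of (A[1][0] + B[0][1] = 4 + 5 = 9, A[1][1] + B[1][1] = 10 + 9 = 19, A[1][2] + B[2][1] = 8 + -1 = 7) = 7 (attained at k = 2)
  C[1][2] = min over k of (A[1][0] + B[0][2] = 4 + 7 = 11, A[1][1] + B[1][2] = 10 + 9 = 19, A[1][2] + B[2][2] = 8 + -5 = 3) = 3 (attained at k = 2)
  C[2][0] = min over k of (A[2][0] + B[0][0] = 10 + 10 = 20, A[2][1] + B[1][0] = 9 + 9 = 18, A[2][2] + B[2][0] = -4 + 7 = 3) = 3 (attained at k = 2)
  C[2][1] = min over k of (A[2][0] + B[0][1] = 10 + 5 = 15, A[2][1] + B[1][1] = 9 + 9 = 18, A[2][2] + B[2][1] = -4 + -1 = -5) = -5 (attained at k = 2)
  C[2][2] = min over k of (A[2][0] + B[0][2] = 10 + 7 = 17, A[2][1] + B[1][2] = 9 + 9 = 18, A[2][2] + B[2][2] = -4 + -5 = -9) = -9 (attained at k = 2)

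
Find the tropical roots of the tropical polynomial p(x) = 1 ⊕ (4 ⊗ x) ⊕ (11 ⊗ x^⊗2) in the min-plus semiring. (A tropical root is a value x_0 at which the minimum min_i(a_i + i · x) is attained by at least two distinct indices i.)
Roots: {-7, -3}

Each tropical root is a break point of the lower envelope of the lines y = a_i + i · x (there are 3 lines, with slopes 0, 1, ..., 2). Only the lines that attain the minimum somewhere contribute to roots; other lines are dominated. Here the surviving (envelope) indices are i = 2, i = 1, i = 0.
Intersections between consecutive envelope lines give the roots: for adjacent envelope indices i < j the intersection is x = (a_i − a_j) / (j − i). Reading off the sorted break points: {-7, -3}.
Verification: at each break x_0, at least two indices attain the minimum of min_i(a_i + i · x_0).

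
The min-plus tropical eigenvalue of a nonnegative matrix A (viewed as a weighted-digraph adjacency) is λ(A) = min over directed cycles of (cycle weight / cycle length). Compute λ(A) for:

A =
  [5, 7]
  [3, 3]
λ(A) = 3

Enumerate directed cycles and compute their means (weight / length). Sample:
  cycle 0 → 0: weight = 5, length = 1, mean = 5/1 ≈ 5.000
  cycle 1 → 1: weight = 3, length = 1, mean = 3/1 ≈ 3.000
  cycle 0 → 1 → 0: weight = 10, length = 2, mean = 10/2 ≈ 5.000
  cycle 1 → 0 → 1: weight = 10, length = 2, mean = 10/2 ≈ 5.000
Minimum mean = 3.000, attained e.g. along the cycle 1 → 1 with weight 3 and length 1. So λ(A) = 3/1 = 3.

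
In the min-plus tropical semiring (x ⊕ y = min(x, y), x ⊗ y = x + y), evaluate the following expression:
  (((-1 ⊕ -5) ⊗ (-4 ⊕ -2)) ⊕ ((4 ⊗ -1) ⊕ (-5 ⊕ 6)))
(((-1 ⊕ -5) ⊗ (-4 ⊕ -2)) ⊕ ((4 ⊗ -1) ⊕ (-5 ⊕ 6))) = -9

Expand innermost to outermost. Recall ⊕ takes the minimum of its arguments and ⊗ takes their sum. Working out the expression (((-1 ⊕ -5) ⊗ (-4 ⊕ -2)) ⊕ ((4 ⊗ -1) ⊕ (-5 ⊕ 6))) gives -9.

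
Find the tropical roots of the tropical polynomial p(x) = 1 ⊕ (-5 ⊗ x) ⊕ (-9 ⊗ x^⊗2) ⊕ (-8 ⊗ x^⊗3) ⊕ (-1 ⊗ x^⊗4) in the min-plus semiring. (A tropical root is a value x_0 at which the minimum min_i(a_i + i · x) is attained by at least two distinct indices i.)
Roots: {-7, -1, 4, 6}

Each tropical root is a break point of the lower envelope of the lines y = a_i + i · x (there are 5 lines, with slopes 0, 1, ..., 4). Only the lines that attain the minimum somewhere contribute to roots; other lines are dominated. Here the surviving (envelope) indices are i = 4, i = 3, i = 2, i = 1, i = 0.
Intersections between consecutive envelope lines give the roots: for adjacent envelope indices i < j the intersection is x = (a_i − a_j) / (j − i). Reading off the sorted break points: {-7, -1, 4, 6}.
Verification: at each break x_0, at least two indices attain the minimum of min_i(a_i + i · x_0).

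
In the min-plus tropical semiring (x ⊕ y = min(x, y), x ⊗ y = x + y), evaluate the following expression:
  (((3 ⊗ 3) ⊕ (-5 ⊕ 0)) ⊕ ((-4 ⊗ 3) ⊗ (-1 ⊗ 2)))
(((3 ⊗ 3) ⊕ (-5 ⊕ 0)) ⊕ ((-4 ⊗ 3) ⊗ (-1 ⊗ 2))) = -5

Expand innermost to outermost. Recall ⊕ takes the minimum of its arguments and ⊗ takes their sum. Working out the expression (((3 ⊗ 3) ⊕ (-5 ⊕ 0)) ⊕ ((-4 ⊗ 3) ⊗ (-1 ⊗ 2))) gives -5.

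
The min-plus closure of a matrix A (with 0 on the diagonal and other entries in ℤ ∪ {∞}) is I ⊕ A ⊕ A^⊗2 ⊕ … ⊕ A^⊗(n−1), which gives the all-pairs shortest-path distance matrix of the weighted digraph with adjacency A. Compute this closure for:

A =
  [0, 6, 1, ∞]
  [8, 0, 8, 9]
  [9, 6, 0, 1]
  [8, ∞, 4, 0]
Closure =
  [0, 6, 1, 2]
  [8, 0, 8, 9]
  [9, 6, 0, 1]
  [8, 10, 4, 0]

This is the Floyd-Warshall all-pairs shortest-path computation. For each intermediate vertex k = 0, 1, …, 3, update dist[i][j] ← min(dist[i][j], dist[i][k] + dist[k][j]). The final matrix gives, for each (i, j), the minimum total weight of any directed path from i to j (possibly empty when i = j).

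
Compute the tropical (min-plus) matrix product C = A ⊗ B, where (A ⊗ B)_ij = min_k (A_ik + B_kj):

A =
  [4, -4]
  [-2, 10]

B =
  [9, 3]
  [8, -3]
A ⊗ B =
  [4, -7]
  [7, 1]

Apply the min-plus product entry-by-entry:
  C[0][0] = min over k of (A[0][0] + B[0][0] = 4 + 9 = 13, A[0][1] + B[1][0] = -4 + 8 = 4) = 4 (attained at k = 1)
  C[0][1] = min over k of (A[0][0] + B[0][1] = 4 + 3 = 7, A[0][1] + B[1][1] = -4 + -3 = -7) = -7 (attained at k = 1)
  C[1][0] = min over k of (A[1][0] + B[0][0] = -2 + 9 = 7, A[1][1] + B[1][0] = 10 + 8 = 18) = 7 (attained at k = 0)
  C[1][1] = min over k of (A[1][0] + B[0][1] = -2 + 3 = 1, A[1][1] + B[1][1] = 10 + -3 = 7) = 1 (attained at k = 0)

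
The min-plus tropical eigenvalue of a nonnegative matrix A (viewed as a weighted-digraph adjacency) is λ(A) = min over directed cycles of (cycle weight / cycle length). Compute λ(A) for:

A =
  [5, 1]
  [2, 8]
λ(A) = 3/2

Enumerate directed cycles and compute their means (weight / length). Sample:
  cycle 0 → 0: weight = 5, length = 1, mean = 5/1 ≈ 5.000
  cycle 1 → 1: weight = 8, length = 1, mean = 8/1 ≈ 8.000
  cycle 0 → 1 → 0: weight = 3, length = 2, mean = 3/2 ≈ 1.500
  cycle 1 → 0 → 1: weight = 3, length = 2, mean = 3/2 ≈ 1.500
Minimum mean = 1.500, attained e.g. along the cycle 0 → 1 → 0 with weight 3 and length 2. So λ(A) = 3/2 = 3/2.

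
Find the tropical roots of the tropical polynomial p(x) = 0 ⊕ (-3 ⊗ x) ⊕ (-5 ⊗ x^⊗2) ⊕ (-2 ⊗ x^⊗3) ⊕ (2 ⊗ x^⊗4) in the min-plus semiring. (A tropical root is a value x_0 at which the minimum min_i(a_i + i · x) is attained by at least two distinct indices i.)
Roots: {-4, -3, 2, 3}

Each tropical root is a break point of the lower envelope of the lines y = a_i + i · x (there are 5 lines, with slopes 0, 1, ..., 4). Only the lines that attain the minimum somewhere contribute to roots; other lines are dominated. Here the surviving (envelope) indices are i = 4, i = 3, i = 2, i = 1, i = 0.
Intersections between consecutive envelope lines give the roots: for adjacent envelope indices i < j the intersection is x = (a_i − a_j) / (j − i). Reading off the sorted break points: {-4, -3, 2, 3}.
Verification: at each break x_0, at least two indices attain the minimum of min_i(a_i + i · x_0).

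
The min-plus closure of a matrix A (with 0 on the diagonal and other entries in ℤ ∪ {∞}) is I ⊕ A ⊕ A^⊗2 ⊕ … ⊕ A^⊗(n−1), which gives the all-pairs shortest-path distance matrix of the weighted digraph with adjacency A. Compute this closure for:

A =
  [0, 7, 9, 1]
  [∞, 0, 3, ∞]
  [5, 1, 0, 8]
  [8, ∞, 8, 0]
Closure =
  [0, 7, 9, 1]
  [8, 0, 3, 9]
  [5, 1, 0, 6]
  [8, 9, 8, 0]

This is the Floyd-Warshall all-pairs shortest-path computation. For each intermediate vertex k = 0, 1, …, 3, update dist[i][j] ← min(dist[i][j], dist[i][k] + dist[k][j]). The final matrix gives, for each (i, j), the minimum total weight of any directed path from i to j (possibly empty when i = j).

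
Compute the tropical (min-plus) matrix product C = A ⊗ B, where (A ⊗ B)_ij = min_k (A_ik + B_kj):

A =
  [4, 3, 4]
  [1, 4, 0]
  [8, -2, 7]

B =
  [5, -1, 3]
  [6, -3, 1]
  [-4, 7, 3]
A ⊗ B =
  [0, 0, 4]
  [-4, 0, 3]
  [3, -5, -1]

Apply the min-plus product entry-by-entry:
  C[0][0] = min over k of (A[0][0] + B[0][0] = 4 + 5 = 9, A[0][1] + B[1][0] = 3 + 6 = 9, A[0][2] + B[2][0] = 4 + -4 = 0) = 0 (attained at k = 2)
  C[0][1] = min over k of (A[0][0] + B[0][1] = 4 + -1 = 3, A[0][1] + B[1][1] = 3 + -3 = 0, A[0][2] + B[2][1] = 4 + 7 = 11) = 0 (attained at k = 1)
  C[0][2] = min over k of (A[0][0] + B[0][2] = 4 + 3 = 7, A[0][1] + B[1][2] = 3 + 1 = 4, A[0][2] + B[2][2] = 4 + 3 = 7) = 4 (attained at k = 1)
  C[1][0] = min over k of (A[1][0] + B[0][0] = 1 + 5 = 6, A[1][1] + B[1][0] = 4 + 6 = 10, A[1][2] + B[2][0] = 0 + -4 = -4) = -4 (attained at k = 2)
  C[1][1] = min over k of (A[1][0] + B[0][1] = 1 + -1 = 0, A[1][1] + B[1][1] = 4 + -3 = 1, A[1][2] + B[2][1] = 0 + 7 = 7) = 0 (attained at k = 0)
  C[1][2] = min over k of (A[1][0] + B[0][2] = 1 + 3 = 4, A[1][1] + B[1][2] = 4 + 1 = 5, A[1][2] + B[2][2] = 0 + 3 = 3) = 3 (attained at k = 2)
  C[2][0] = min over k of (A[2][0] + B[0][0] = 8 + 5 = 13, A[2][1] + B[1][0] = -2 + 6 = 4, A[2][2] + B[2][0] = 7 + -4 = 3) = 3 (attained at k = 2)
  C[2][1] = min over k of (A[2][0] + B[0][1] = 8 + -1 = 7, A[2][1] + B[1][1] = -2 + -3 = -5, A[2][2] + B[2][1] = 7 + 7 = 14) = -5 (attained at k = 1)
  C[2][2] = min over k of (A[2][0] + B[0][2] = 8 + 3 = 11, A[2][1] + B[1][2] = -2 + 1 = -1, A[2][2] + B[2][2] = 7 + 3 = 10) = -1 (attained at k = 1)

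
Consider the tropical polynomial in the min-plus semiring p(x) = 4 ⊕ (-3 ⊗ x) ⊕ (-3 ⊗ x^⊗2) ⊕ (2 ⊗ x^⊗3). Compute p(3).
p(3) = 0

A tropical monomial a ⊗ x^⊗i evaluates to a + i · x. Evaluating each term at x = 3:
  Term 0 contributes 4 + 0 · 3 = 4
  Term 1 contributes -3 + 1 · 3 = 0
  Term 2 contributes -3 + 2 · 3 = 3
  Term 3 contributes 2 + 3 · 3 = 11
p(3) = ⊕ of these = min[4, 0, 3, 11] = 0.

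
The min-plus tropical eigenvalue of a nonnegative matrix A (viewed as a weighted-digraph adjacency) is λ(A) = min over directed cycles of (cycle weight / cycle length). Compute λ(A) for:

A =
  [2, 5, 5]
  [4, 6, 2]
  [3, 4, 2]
λ(A) = 2

Enumerate directed cycles and compute their means (weight / length). Sample:
  cycle 0 → 0: weight = 2, length = 1, mean = 2/1 ≈ 2.000
  cycle 1 → 1: weight = 6, length = 1, mean = 6/1 ≈ 6.000
  cycle 2 → 2: weight = 2, length = 1, mean = 2/1 ≈ 2.000
  cycle 0 → 1 → 0: weight = 9, length = 2, mean = 9/2 ≈ 4.500
  cycle 0 → 2 → 0: weight = 8, length = 2, mean = 8/2 ≈ 4.000
  cycle 1 → 0 → 1: weight = 9, length = 2, mean = 9/2 ≈ 4.500
Minimum mean = 2.000, attained e.g. along the cycle 0 → 0 with weight 2 and length 1. So λ(A) = 2/1 = 2.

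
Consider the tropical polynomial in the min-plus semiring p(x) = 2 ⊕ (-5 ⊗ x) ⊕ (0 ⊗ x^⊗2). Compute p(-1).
p(-1) = -6

A tropical monomial a ⊗ x^⊗i evaluates to a + i · x. Evaluating each term at x = -1:
  Term 0 contributes 2 + 0 · -1 = 2
  Term 1 contributes -5 + 1 · -1 = -6
  Term 2 contributes 0 + 2 · -1 = -2
p(-1) = ⊕ of these = min[2, -6, -2] = -6.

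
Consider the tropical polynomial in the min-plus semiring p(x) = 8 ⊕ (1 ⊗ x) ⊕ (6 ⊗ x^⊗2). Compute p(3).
p(3) = 4

A tropical monomial a ⊗ x^⊗i evaluates to a + i · x. Evaluating each term at x = 3:
  Term 0 contributes 8 + 0 · 3 = 8
  Term 1 contributes 1 + 1 · 3 = 4
  Term 2 contributes 6 + 2 · 3 = 12
p(3) = ⊕ of these = min[8, 4, 12] = 4.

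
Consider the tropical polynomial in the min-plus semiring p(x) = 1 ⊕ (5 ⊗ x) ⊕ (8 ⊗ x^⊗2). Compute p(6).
p(6) = 1

A tropical monomial a ⊗ x^⊗i evaluates to a + i · x. Evaluating each term at x = 6:
  Term 0 contributes 1 + 0 · 6 = 1
  Term 1 contributes 5 + 1 · 6 = 11
  Term 2 contributes 8 + 2 · 6 = 20
p(6) = ⊕ of these = min[1, 11, 20] = 1.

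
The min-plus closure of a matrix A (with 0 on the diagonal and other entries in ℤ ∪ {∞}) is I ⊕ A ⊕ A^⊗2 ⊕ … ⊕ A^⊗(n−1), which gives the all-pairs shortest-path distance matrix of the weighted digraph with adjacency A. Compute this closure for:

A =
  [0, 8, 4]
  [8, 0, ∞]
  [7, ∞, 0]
Closure =
  [0, 8, 4]
  [8, 0, 12]
  [7, 15, 0]

This is the Floyd-Warshall all-pairs shortest-path computation. For each intermediate vertex k = 0, 1, …, 2, update dist[i][j] ← min(dist[i][j], dist[i][k] + dist[k][j]). The final matrix gives, for each (i, j), the minimum total weight of any directed path from i to j (possibly empty when i = j).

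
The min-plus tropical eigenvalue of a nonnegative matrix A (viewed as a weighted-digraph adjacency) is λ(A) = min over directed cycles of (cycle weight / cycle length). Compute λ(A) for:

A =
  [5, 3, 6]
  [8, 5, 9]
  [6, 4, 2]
λ(A) = 2

Enumerate directed cycles and compute their means (weight / length). Sample:
  cycle 0 → 0: weight = 5, length = 1, mean = 5/1 ≈ 5.000
  cycle 1 → 1: weight = 5, length = 1, mean = 5/1 ≈ 5.000
  cycle 2 → 2: weight = 2, length = 1, mean = 2/1 ≈ 2.000
  cycle 0 → 1 → 0: weight = 11, length = 2, mean = 11/2 ≈ 5.500
  cycle 0 → 2 → 0: weight = 12, length = 2, mean = 12/2 ≈ 6.000
  cycle 1 → 0 → 1: weight = 11, length = 2, mean = 11/2 ≈ 5.500
Minimum mean = 2.000, attained e.g. along the cycle 2 → 2 with weight 2 and length 1. So λ(A) = 2/1 = 2.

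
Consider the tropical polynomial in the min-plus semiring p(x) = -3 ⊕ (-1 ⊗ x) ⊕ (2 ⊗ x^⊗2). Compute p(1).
p(1) = -3

A tropical monomial a ⊗ x^⊗i evaluates to a + i · x. Evaluating each term at x = 1:
  Term 0 contributes -3 + 0 · 1 = -3
  Term 1 contributes -1 + 1 · 1 = 0
  Term 2 contributes 2 + 2 · 1 = 4
p(1) = ⊕ of these = min[-3, 0, 4] = -3.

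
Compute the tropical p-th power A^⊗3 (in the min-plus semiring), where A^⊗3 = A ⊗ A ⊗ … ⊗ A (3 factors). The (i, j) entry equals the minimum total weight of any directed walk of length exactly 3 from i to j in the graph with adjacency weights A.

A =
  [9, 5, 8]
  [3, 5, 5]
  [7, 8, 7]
A^⊗3 =
  [13, 13, 15]
  [11, 13, 13]
  [15, 16, 17]

Each entry (A^⊗3)_ij equals the minimum over all length-3 walks i = v_0 → v_1 → … → v_3 = j of Σ_t A[v_t][v_{t+1}]. For example, for (i, j) = (0, 2) we minimise over 9 possible intermediate vertex sequences; the minimum is 15, attained along the walk 0 → 1 → 1 → 2.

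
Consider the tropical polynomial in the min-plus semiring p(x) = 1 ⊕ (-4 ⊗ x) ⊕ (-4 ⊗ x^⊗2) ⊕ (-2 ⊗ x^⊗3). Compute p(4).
p(4) = 0

A tropical monomial a ⊗ x^⊗i evaluates to a + i · x. Evaluating each term at x = 4:
  Term 0 contributes 1 + 0 · 4 = 1
  Term 1 contributes -4 + 1 · 4 = 0
  Term 2 contributes -4 + 2 · 4 = 4
  Term 3 contributes -2 + 3 · 4 = 10
p(4) = ⊕ of these = min[1, 0, 4, 10] = 0.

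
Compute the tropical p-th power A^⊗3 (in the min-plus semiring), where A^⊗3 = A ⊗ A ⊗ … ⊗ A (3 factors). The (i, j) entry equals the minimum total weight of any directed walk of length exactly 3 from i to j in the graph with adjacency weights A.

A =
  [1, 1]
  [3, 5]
A^⊗3 =
  [3, 3]
  [5, 5]

Each entry (A^⊗3)_ij equals the minimum over all length-3 walks i = v_0 → v_1 → … → v_3 = j of Σ_t A[v_t][v_{t+1}]. For example, for (i, j) = (0, 1) we minimise over 4 possible intermediate vertex sequences; the minimum is 3, attained along the walk 0 → 0 → 0 → 1.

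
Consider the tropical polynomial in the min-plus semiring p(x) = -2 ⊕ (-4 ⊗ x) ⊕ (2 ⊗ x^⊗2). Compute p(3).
p(3) = -2

A tropical monomial a ⊗ x^⊗i evaluates to a + i · x. Evaluating each term at x = 3:
  Term 0 contributes -2 + 0 · 3 = -2
  Term 1 contributes -4 + 1 · 3 = -1
  Term 2 contributes 2 + 2 · 3 = 8
p(3) = ⊕ of these = min[-2, -1, 8] = -2.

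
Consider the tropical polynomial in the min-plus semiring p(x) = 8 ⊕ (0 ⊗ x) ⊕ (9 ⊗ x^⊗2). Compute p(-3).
p(-3) = -3

A tropical monomial a ⊗ x^⊗i evaluates to a + i · x. Evaluating each term at x = -3:
  Term 0 contributes 8 + 0 · -3 = 8
  Term 1 contributes 0 + 1 · -3 = -3
  Term 2 contributes 9 + 2 · -3 = 3
p(-3) = ⊕ of these = min[8, -3, 3] = -3.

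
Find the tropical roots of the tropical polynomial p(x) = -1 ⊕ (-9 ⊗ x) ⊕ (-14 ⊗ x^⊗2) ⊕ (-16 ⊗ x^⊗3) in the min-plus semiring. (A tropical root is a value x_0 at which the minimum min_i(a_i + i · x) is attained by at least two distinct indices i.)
Roots: {2, 5, 8}

Each tropical root is a break point of the lower envelope of the lines y = a_i + i · x (there are 4 lines, with slopes 0, 1, ..., 3). Only the lines that attain the minimum somewhere contribute to roots; other lines are dominated. Here the surviving (envelope) indices are i = 3, i = 2, i = 1, i = 0.
Intersections between consecutive envelope lines give the roots: for adjacent envelope indices i < j the intersection is x = (a_i − a_j) / (j − i). Reading off the sorted break points: {2, 5, 8}.
Verification: at each break x_0, at least two indices attain the minimum of min_i(a_i + i · x_0).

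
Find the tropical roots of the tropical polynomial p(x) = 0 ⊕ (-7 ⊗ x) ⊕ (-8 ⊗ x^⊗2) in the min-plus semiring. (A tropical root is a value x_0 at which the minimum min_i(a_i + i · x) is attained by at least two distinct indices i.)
Roots: {1, 7}

Each tropical root is a break point of the lower envelope of the lines y = a_i + i · x (there are 3 lines, with slopes 0, 1, ..., 2). Only the lines that attain the minimum somewhere contribute to roots; other lines are dominated. Here the surviving (envelope) indices are i = 2, i = 1, i = 0.
Intersections between consecutive envelope lines give the roots: for adjacent envelope indices i < j the intersection is x = (a_i − a_j) / (j − i). Reading off the sorted break points: {1, 7}.
Verification: at each break x_0, at least two indices attain the minimum of min_i(a_i + i · x_0).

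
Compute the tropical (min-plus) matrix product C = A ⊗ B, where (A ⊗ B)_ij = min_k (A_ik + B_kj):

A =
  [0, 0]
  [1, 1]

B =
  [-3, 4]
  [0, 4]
A ⊗ B =
  [-3, 4]
  [-2, 5]

Apply the min-plus product entry-by-entry:
  C[0][0] = min over k of (A[0][0] + B[0][0] = 0 + -3 = -3, A[0][1] + B[1][0] = 0 + 0 = 0) = -3 (attained at k = 0)
  C[0][1] = min over k of (A[0][0] + B[0][1] = 0 + 4 = 4, A[0][1] + B[1][1] = 0 + 4 = 4) = 4 (attained at k = 0)
  C[1][0] = min over k of (A[1][0] + B[0][0] = 1 + -3 = -2, A[1][1] + B[1][0] = 1 + 0 = 1) = -2 (attained at k = 0)
  C[1][1] = min over k of (A[1][0] + B[0][1] = 1 + 4 = 5, A[1][1] + B[1][1] = 1 + 4 = 5) = 5 (attained at k = 0)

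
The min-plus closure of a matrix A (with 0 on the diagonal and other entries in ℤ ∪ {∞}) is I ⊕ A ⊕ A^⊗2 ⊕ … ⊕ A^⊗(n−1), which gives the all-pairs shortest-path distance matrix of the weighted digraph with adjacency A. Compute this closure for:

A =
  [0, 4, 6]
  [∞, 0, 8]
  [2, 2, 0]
Closure =
  [0, 4, 6]
  [10, 0, 8]
  [2, 2, 0]

This is the Floyd-Warshall all-pairs shortest-path computation. For each intermediate vertex k = 0, 1, …, 2, update dist[i][j] ← min(dist[i][j], dist[i][k] + dist[k][j]). The final matrix gives, for each (i, j), the minimum total weight of any directed path from i to j (possibly empty when i = j).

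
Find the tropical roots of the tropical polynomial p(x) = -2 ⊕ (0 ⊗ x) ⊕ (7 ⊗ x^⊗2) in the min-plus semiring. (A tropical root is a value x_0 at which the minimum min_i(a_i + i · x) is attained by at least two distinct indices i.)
Roots: {-7, -2}

Each tropical root is a break point of the lower envelope of the lines y = a_i + i · x (there are 3 lines, with slopes 0, 1, ..., 2). Only the lines that attain the minimum somewhere contribute to roots; other lines are dominated. Here the surviving (envelope) indices are i = 2, i = 1, i = 0.
Intersections between consecutive envelope lines give the roots: for adjacent envelope indices i < j the intersection is x = (a_i − a_j) / (j − i). Reading off the sorted break points: {-7, -2}.
Verification: at each break x_0, at least two indices attain the minimum of min_i(a_i + i · x_0).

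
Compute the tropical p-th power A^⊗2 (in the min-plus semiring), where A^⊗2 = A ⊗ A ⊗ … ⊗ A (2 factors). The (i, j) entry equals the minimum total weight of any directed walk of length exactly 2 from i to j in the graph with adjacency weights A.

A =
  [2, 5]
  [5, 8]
A^⊗2 =
  [4, 7]
  [7, 10]

Each entry (A^⊗2)_ij equals the minimum over all length-2 walks i = v_0 → v_1 → … → v_2 = j of Σ_t A[v_t][v_{t+1}]. For example, for (i, j) = (0, 1) we minimise over 2 possible intermediate vertex sequences; the minimum is 7, attained along the walk 0 → 0 → 1.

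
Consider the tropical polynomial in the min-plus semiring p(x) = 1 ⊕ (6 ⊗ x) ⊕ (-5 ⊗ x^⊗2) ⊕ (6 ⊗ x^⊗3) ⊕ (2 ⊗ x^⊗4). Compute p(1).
p(1) = -3

A tropical monomial a ⊗ x^⊗i evaluates to a + i · x. Evaluating each term at x = 1:
  Term 0 contributes 1 + 0 · 1 = 1
  Term 1 contributes 6 + 1 · 1 = 7
  Term 2 contributes -5 + 2 · 1 = -3
  Term 3 contributes 6 + 3 · 1 = 9
  Term 4 contributes 2 + 4 · 1 = 6
p(1) = ⊕ of these = min[1, 7, -3, 9, 6] = -3.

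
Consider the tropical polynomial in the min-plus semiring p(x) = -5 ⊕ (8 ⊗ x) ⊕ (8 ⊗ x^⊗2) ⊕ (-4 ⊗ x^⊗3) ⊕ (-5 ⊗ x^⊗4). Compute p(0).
p(0) = -5

A tropical monomial a ⊗ x^⊗i evaluates to a + i · x. Evaluating each term at x = 0:
  Term 0 contributes -5 + 0 · 0 = -5
  Term 1 contributes 8 + 1 · 0 = 8
  Term 2 contributes 8 + 2 · 0 = 8
  Term 3 contributes -4 + 3 · 0 = -4
  Term 4 contributes -5 + 4 · 0 = -5
p(0) = ⊕ of these = min[-5, 8, 8, -4, -5] = -5.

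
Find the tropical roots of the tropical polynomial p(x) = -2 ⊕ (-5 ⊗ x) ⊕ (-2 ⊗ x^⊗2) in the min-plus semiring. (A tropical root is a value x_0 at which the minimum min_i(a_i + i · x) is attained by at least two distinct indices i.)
Roots: {-3, 3}

Each tropical root is a break point of the lower envelope of the lines y = a_i + i · x (there are 3 lines, with slopes 0, 1, ..., 2). Only the lines that attain the minimum somewhere contribute to roots; other lines are dominated. Here the surviving (envelope) indices are i = 2, i = 1, i = 0.
Intersections between consecutive envelope lines give the roots: for adjacent envelope indices i < j the intersection is x = (a_i − a_j) / (j − i). Reading off the sorted break points: {-3, 3}.
Verification: at each break x_0, at least two indices attain the minimum of min_i(a_i + i · x_0).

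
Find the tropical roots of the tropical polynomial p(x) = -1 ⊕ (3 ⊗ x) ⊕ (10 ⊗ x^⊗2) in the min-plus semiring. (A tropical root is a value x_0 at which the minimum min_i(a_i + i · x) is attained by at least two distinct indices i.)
Roots: {-7, -4}

Each tropical root is a break point of the lower envelope of the lines y = a_i + i · x (there are 3 lines, with slopes 0, 1, ..., 2). Only the lines that attain the minimum somewhere contribute to roots; other lines are dominated. Here the surviving (envelope) indices are i = 2, i = 1, i = 0.
Intersections between consecutive envelope lines give the roots: for adjacent envelope indices i < j the intersection is x = (a_i − a_j) / (j − i). Reading off the sorted break points: {-7, -4}.
Verification: at each break x_0, at least two indices attain the minimum of min_i(a_i + i · x_0).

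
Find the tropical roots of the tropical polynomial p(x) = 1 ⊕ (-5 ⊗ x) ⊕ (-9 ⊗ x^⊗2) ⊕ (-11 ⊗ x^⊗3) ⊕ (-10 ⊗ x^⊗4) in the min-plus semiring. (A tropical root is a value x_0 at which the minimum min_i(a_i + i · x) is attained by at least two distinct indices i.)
Roots: {-1, 2, 4, 6}

Each tropical root is a break point of the lower envelope of the lines y = a_i + i · x (there are 5 lines, with slopes 0, 1, ..., 4). Only the lines that attain the minimum somewhere contribute to roots; other lines are dominated. Here the surviving (envelope) indices are i = 4, i = 3, i = 2, i = 1, i = 0.
Intersections between consecutive envelope lines give the roots: for adjacent envelope indices i < j the intersection is x = (a_i − a_j) / (j − i). Reading off the sorted break points: {-1, 2, 4, 6}.
Verification: at each break x_0, at least two indices attain the minimum of min_i(a_i + i · x_0).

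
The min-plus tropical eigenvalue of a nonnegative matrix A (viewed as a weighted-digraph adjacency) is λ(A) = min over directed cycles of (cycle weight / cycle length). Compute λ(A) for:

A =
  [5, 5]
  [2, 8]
λ(A) = 7/2

Enumerate directed cycles and compute their means (weight / length). Sample:
  cycle 0 → 0: weight = 5, length = 1, mean = 5/1 ≈ 5.000
  cycle 1 → 1: weight = 8, length = 1, mean = 8/1 ≈ 8.000
  cycle 0 → 1 → 0: weight = 7, length = 2, mean = 7/2 ≈ 3.500
  cycle 1 → 0 → 1: weight = 7, length = 2, mean = 7/2 ≈ 3.500
Minimum mean = 3.500, attained e.g. along the cycle 0 → 1 → 0 with weight 7 and length 2. So λ(A) = 7/2 = 7/2.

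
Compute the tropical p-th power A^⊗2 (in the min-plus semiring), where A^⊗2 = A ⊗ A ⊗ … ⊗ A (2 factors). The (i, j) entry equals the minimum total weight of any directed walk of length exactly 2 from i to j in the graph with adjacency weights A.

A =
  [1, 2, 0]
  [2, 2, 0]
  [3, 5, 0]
A^⊗2 =
  [2, 3, 0]
  [3, 4, 0]
  [3, 5, 0]

Each entry (A^⊗2)_ij equals the minimum over all length-2 walks i = v_0 → v_1 → … → v_2 = j of Σ_t A[v_t][v_{t+1}]. For example, for (i, j) = (0, 2) we minimise over 3 possible intermediate vertex sequences; the minimum is 0, attained along the walk 0 → 2 → 2.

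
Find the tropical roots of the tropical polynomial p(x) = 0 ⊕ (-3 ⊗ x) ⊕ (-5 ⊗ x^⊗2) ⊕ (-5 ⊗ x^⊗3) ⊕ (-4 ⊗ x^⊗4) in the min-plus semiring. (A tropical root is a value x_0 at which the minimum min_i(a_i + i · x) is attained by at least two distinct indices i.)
Roots: {-1, 0, 2, 3}

Each tropical root is a break point of the lower envelope of the lines y = a_i + i · x (there are 5 lines, with slopes 0, 1, ..., 4). Only the lines that attain the minimum somewhere contribute to roots; other lines are dominated. Here the surviving (envelope) indices are i = 4, i = 3, i = 2, i = 1, i = 0.
Intersections between consecutive envelope lines give the roots: for adjacent envelope indices i < j the intersection is x = (a_i − a_j) / (j − i). Reading off the sorted break points: {-1, 0, 2, 3}.
Verification: at each break x_0, at least two indices attain the minimum of min_i(a_i + i · x_0).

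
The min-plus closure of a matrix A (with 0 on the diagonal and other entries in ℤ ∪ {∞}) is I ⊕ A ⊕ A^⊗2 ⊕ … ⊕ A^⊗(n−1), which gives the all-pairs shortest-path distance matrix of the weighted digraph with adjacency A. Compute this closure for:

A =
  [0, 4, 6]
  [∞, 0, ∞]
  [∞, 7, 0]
Closure =
  [0, 4, 6]
  [∞, 0, ∞]
  [∞, 7, 0]

This is the Floyd-Warshall all-pairs shortest-path computation. For each intermediate vertex k = 0, 1, …, 2, update dist[i][j] ← min(dist[i][j], dist[i][k] + dist[k][j]). The final matrix gives, for each (i, j), the minimum total weight of any directed path from i to j (possibly empty when i = j).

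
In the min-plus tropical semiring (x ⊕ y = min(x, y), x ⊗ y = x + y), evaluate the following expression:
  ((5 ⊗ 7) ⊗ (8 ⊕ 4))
((5 ⊗ 7) ⊗ (8 ⊕ 4)) = 16

Expand innermost to outermost. Recall ⊕ takes the minimum of its arguments and ⊗ takes their sum. Working out the expression ((5 ⊗ 7) ⊗ (8 ⊕ 4)) gives 16.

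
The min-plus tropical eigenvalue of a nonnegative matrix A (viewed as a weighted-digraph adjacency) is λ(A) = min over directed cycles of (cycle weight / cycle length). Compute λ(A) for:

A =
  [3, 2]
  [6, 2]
λ(A) = 2

Enumerate directed cycles and compute their means (weight / length). Sample:
  cycle 0 → 0: weight = 3, length = 1, mean = 3/1 ≈ 3.000
  cycle 1 → 1: weight = 2, length = 1, mean = 2/1 ≈ 2.000
  cycle 0 → 1 → 0: weight = 8, length = 2, mean = 8/2 ≈ 4.000
  cycle 1 → 0 → 1: weight = 8, length = 2, mean = 8/2 ≈ 4.000
Minimum mean = 2.000, attained e.g. along the cycle 1 → 1 with weight 2 and length 1. So λ(A) = 2/1 = 2.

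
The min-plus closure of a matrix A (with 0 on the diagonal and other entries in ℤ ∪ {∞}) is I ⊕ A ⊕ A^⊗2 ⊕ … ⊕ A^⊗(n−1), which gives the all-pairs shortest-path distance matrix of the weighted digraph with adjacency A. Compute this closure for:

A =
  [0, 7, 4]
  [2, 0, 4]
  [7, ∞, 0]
Closure =
  [0, 7, 4]
  [2, 0, 4]
  [7, 14, 0]

This is the Floyd-Warshall all-pairs shortest-path computation. For each intermediate vertex k = 0, 1, …, 2, update dist[i][j] ← min(dist[i][j], dist[i][k] + dist[k][j]). The final matrix gives, for each (i, j), the minimum total weight of any directed path from i to j (possibly empty when i = j).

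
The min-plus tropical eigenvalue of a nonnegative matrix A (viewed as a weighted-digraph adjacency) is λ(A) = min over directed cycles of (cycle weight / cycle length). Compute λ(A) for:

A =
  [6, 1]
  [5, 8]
λ(A) = 3

Enumerate directed cycles and compute their means (weight / length). Sample:
  cycle 0 → 0: weight = 6, length = 1, mean = 6/1 ≈ 6.000
  cycle 1 → 1: weight = 8, length = 1, mean = 8/1 ≈ 8.000
  cycle 0 → 1 → 0: weight = 6, length = 2, mean = 6/2 ≈ 3.000
  cycle 1 → 0 → 1: weight = 6, length = 2, mean = 6/2 ≈ 3.000
Minimum mean = 3.000, attained e.g. along the cycle 0 → 1 → 0 with weight 6 and length 2. So λ(A) = 6/2 = 3.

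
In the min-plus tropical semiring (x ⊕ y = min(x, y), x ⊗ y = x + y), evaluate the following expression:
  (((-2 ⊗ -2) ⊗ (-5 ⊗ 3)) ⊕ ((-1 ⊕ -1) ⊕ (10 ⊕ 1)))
(((-2 ⊗ -2) ⊗ (-5 ⊗ 3)) ⊕ ((-1 ⊕ -1) ⊕ (10 ⊕ 1))) = -6

Expand innermost to outermost. Recall ⊕ takes the minimum of its arguments and ⊗ takes their sum. Working out the expression (((-2 ⊗ -2) ⊗ (-5 ⊗ 3)) ⊕ ((-1 ⊕ -1) ⊕ (10 ⊕ 1))) gives -6.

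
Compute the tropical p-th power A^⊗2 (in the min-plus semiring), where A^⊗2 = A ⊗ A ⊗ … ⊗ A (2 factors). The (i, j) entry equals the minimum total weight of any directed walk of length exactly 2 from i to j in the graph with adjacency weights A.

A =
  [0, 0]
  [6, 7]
A^⊗2 =
  [0, 0]
  [6, 6]

Each entry (A^⊗2)_ij equals the minimum over all length-2 walks i = v_0 → v_1 → … → v_2 = j of Σ_t A[v_t][v_{t+1}]. For example, for (i, j) = (0, 1) we minimise over 2 possible intermediate vertex sequences; the minimum is 0, attained along the walk 0 → 0 → 1.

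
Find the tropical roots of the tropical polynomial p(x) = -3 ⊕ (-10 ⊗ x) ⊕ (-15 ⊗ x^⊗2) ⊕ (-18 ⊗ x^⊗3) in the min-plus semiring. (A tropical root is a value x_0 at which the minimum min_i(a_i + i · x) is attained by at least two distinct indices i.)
Roots: {3, 5, 7}

Each tropical root is a break point of the lower envelope of the lines y = a_i + i · x (there are 4 lines, with slopes 0, 1, ..., 3). Only the lines that attain the minimum somewhere contribute to roots; other lines are dominated. Here the surviving (envelope) indices are i = 3, i = 2, i = 1, i = 0.
Intersections between consecutive envelope lines give the roots: for adjacent envelope indices i < j the intersection is x = (a_i − a_j) / (j − i). Reading off the sorted break points: {3, 5, 7}.
Verification: at each break x_0, at least two indices attain the minimum of min_i(a_i + i · x_0).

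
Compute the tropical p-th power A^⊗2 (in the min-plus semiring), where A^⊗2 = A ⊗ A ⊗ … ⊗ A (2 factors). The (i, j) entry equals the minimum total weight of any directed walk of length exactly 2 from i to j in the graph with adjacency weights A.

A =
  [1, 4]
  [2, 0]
A^⊗2 =
  [2, 4]
  [2, 0]

Each entry (A^⊗2)_ij equals the minimum over all length-2 walks i = v_0 → v_1 → … → v_2 = j of Σ_t A[v_t][v_{t+1}]. For example, for (i, j) = (0, 1) we minimise over 2 possible intermediate vertex sequences; the minimum is 4, attained along the walk 0 → 1 → 1.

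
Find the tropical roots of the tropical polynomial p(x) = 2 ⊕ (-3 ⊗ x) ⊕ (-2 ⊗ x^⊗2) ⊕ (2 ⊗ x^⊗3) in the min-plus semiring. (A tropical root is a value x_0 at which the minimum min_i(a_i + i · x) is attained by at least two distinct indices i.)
Roots: {-4, -1, 5}

Each tropical root is a break point of the lower envelope of the lines y = a_i + i · x (there are 4 lines, with slopes 0, 1, ..., 3). Only the lines that attain the minimum somewhere contribute to roots; other lines are dominated. Here the surviving (envelope) indices are i = 3, i = 2, i = 1, i = 0.
Intersections between consecutive envelope lines give the roots: for adjacent envelope indices i < j the intersection is x = (a_i − a_j) / (j − i). Reading off the sorted break points: {-4, -1, 5}.
Verification: at each break x_0, at least two indices attain the minimum of min_i(a_i + i · x_0).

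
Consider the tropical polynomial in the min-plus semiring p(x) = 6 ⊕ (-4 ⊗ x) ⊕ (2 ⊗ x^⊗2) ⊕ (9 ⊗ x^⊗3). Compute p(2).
p(2) = -2

A tropical monomial a ⊗ x^⊗i evaluates to a + i · x. Evaluating each term at x = 2:
  Term 0 contributes 6 + 0 · 2 = 6
  Term 1 contributes -4 + 1 · 2 = -2
  Term 2 contributes 2 + 2 · 2 = 6
  Term 3 contributes 9 + 3 · 2 = 15
p(2) = ⊕ of these = min[6, -2, 6, 15] = -2.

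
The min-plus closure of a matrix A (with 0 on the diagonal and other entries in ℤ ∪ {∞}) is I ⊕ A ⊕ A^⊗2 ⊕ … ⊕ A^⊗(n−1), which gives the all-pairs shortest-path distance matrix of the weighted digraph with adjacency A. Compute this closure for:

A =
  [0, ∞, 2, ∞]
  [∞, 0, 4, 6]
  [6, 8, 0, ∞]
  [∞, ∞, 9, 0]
Closure =
  [0, 10, 2, 16]
  [10, 0, 4, 6]
  [6, 8, 0, 14]
  [15, 17, 9, 0]

This is the Floyd-Warshall all-pairs shortest-path computation. For each intermediate vertex k = 0, 1, …, 3, update dist[i][j] ← min(dist[i][j], dist[i][k] + dist[k][j]). The final matrix gives, for each (i, j), the minimum total weight of any directed path from i to j (possibly empty when i = j).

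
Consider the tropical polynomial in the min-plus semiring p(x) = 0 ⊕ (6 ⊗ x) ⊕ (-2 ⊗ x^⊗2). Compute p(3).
p(3) = 0

A tropical monomial a ⊗ x^⊗i evaluates to a + i · x. Evaluating each term at x = 3:
  Term 0 contributes 0 + 0 · 3 = 0
  Term 1 contributes 6 + 1 · 3 = 9
  Term 2 contributes -2 + 2 · 3 = 4
p(3) = ⊕ of these = min[0, 9, 4] = 0.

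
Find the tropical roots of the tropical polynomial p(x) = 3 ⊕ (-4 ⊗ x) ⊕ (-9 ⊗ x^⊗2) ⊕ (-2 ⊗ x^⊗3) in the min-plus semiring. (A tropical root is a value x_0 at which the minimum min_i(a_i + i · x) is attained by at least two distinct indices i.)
Roots: {-7, 5, 7}

Each tropical root is a break point of the lower envelope of the lines y = a_i + i · x (there are 4 lines, with slopes 0, 1, ..., 3). Only the lines that attain the minimum somewhere contribute to roots; other lines are dominated. Here the surviving (envelope) indices are i = 3, i = 2, i = 1, i = 0.
Intersections between consecutive envelope lines give the roots: for adjacent envelope indices i < j the intersection is x = (a_i − a_j) / (j − i). Reading off the sorted break points: {-7, 5, 7}.
Verification: at each break x_0, at least two indices attain the minimum of min_i(a_i + i · x_0).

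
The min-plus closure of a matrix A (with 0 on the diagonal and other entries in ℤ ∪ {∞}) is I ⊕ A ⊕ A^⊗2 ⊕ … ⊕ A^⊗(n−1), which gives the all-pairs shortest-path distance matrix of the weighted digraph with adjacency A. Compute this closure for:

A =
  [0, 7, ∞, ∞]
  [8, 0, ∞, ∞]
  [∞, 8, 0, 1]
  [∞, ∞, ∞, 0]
Closure =
  [0, 7, ∞, ∞]
  [8, 0, ∞, ∞]
  [16, 8, 0, 1]
  [∞, ∞, ∞, 0]

This is the Floyd-Warshall all-pairs shortest-path computation. For each intermediate vertex k = 0, 1, …, 3, update dist[i][j] ← min(dist[i][j], dist[i][k] + dist[k][j]). The final matrix gives, for each (i, j), the minimum total weight of any directed path from i to j (possibly empty when i = j).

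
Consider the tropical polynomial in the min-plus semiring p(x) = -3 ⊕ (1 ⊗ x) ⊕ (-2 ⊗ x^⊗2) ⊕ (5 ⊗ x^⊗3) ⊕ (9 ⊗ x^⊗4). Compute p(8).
p(8) = -3

A tropical monomial a ⊗ x^⊗i evaluates to a + i · x. Evaluating each term at x = 8:
  Term 0 contributes -3 + 0 · 8 = -3
  Term 1 contributes 1 + 1 · 8 = 9
  Term 2 contributes -2 + 2 · 8 = 14
  Term 3 contributes 5 + 3 · 8 = 29
  Term 4 contributes 9 + 4 · 8 = 41
p(8) = ⊕ of these = min[-3, 9, 14, 29, 41] = -3.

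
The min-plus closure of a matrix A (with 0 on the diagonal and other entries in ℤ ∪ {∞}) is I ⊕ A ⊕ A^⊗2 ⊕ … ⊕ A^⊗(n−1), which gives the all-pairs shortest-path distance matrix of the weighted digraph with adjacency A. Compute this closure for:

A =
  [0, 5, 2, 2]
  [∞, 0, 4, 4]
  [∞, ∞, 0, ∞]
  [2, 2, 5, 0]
Closure =
  [0, 4, 2, 2]
  [6, 0, 4, 4]
  [∞, ∞, 0, ∞]
  [2, 2, 4, 0]

This is the Floyd-Warshall all-pairs shortest-path computation. For each intermediate vertex k = 0, 1, …, 3, update dist[i][j] ← min(dist[i][j], dist[i][k] + dist[k][j]). The final matrix gives, for each (i, j), the minimum total weight of any directed path from i to j (possibly empty when i = j).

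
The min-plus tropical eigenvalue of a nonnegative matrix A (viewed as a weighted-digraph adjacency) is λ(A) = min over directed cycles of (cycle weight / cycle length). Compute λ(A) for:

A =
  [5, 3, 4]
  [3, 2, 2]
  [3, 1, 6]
λ(A) = 3/2

Enumerate directed cycles and compute their means (weight / length). Sample:
  cycle 0 → 0: weight = 5, length = 1, mean = 5/1 ≈ 5.000
  cycle 1 → 1: weight = 2, length = 1, mean = 2/1 ≈ 2.000
  cycle 2 → 2: weight = 6, length = 1, mean = 6/1 ≈ 6.000
  cycle 0 → 1 → 0: weight = 6, length = 2, mean = 6/2 ≈ 3.000
  cycle 0 → 2 → 0: weight = 7, length = 2, mean = 7/2 ≈ 3.500
  cycle 1 → 0 → 1: weight = 6, length = 2, mean = 6/2 ≈ 3.000
Minimum mean = 1.500, attained e.g. along the cycle 1 → 2 → 1 with weight 3 and length 2. So λ(A) = 3/2 = 3/2.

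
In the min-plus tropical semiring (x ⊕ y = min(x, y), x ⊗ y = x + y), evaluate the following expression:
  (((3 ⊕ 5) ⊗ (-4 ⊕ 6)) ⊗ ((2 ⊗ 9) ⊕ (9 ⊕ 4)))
(((3 ⊕ 5) ⊗ (-4 ⊕ 6)) ⊗ ((2 ⊗ 9) ⊕ (9 ⊕ 4))) = 3

Expand innermost to outermost. Recall ⊕ takes the minimum of its arguments and ⊗ takes their sum. Working out the expression (((3 ⊕ 5) ⊗ (-4 ⊕ 6)) ⊗ ((2 ⊗ 9) ⊕ (9 ⊕ 4))) gives 3.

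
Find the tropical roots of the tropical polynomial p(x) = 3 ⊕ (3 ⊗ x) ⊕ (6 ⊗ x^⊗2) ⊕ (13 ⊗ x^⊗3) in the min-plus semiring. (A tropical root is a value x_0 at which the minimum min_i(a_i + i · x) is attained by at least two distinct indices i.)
Roots: {-7, -3, 0}

Each tropical root is a break point of the lower envelope of the lines y = a_i + i · x (there are 4 lines, with slopes 0, 1, ..., 3). Only the lines that attain the minimum somewhere contribute to roots; other lines are dominated. Here the surviving (envelope) indices are i = 3, i = 2, i = 1, i = 0.
Intersections between consecutive envelope lines give the roots: for adjacent envelope indices i < j the intersection is x = (a_i − a_j) / (j − i). Reading off the sorted break points: {-7, -3, 0}.
Verification: at each break x_0, at least two indices attain the minimum of min_i(a_i + i · x_0).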